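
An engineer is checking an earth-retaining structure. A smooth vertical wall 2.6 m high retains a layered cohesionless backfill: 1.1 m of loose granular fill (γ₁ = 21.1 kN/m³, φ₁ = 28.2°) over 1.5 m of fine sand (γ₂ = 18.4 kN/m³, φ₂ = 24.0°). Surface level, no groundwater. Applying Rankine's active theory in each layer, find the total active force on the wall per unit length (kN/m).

28.0 kN/m

K_a1 = tan²(45°−28.2°/2) = 0.3582; K_a2 = tan²(45°−24.0°/2) = 0.4217.
Layer 1: σ at base = K_a1 γ₁ h₁ = 8.314 kPa; P₁ = ½×8.314×1.1 = 4.572.
Layer 2: σ_v at top = γ₁h₁ = 23.21; σ_h top = K_a2×23.21 = 9.788; σ_h base = K_a2×(23.21+18.4×1.5) = 21.43.
P₂ = ½(9.788+21.43)×1.5 = 23.41. Total P_a = 4.572+23.41 = 27.98 kN/m.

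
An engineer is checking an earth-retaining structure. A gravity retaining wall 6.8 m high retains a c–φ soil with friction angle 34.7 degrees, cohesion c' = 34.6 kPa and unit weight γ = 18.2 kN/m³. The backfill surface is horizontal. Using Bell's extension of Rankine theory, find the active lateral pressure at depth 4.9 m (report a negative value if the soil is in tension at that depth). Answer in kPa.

K_a = (1 − sin φ)/(1 + sin φ) = 0.2745.
σ_a = K_a γ z − 2c√K_a = 0.2745×18.2×4.9 − 2×34.6×0.5239 = -11.78 kPa.

-11.8 kPa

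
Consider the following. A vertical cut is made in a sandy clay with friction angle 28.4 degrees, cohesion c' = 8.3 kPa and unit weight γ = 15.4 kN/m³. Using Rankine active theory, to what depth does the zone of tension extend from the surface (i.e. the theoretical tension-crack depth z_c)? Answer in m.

1.81 m

K_a = tan²(45° − 28.4°/2) = 0.3554; √K_a = 0.5961.
The active pressure is zero where K_a γ z = 2c√K_a, so z_c = 2c/(γ√K_a) = 2×8.3/(15.4×0.5961) = 1.808 m.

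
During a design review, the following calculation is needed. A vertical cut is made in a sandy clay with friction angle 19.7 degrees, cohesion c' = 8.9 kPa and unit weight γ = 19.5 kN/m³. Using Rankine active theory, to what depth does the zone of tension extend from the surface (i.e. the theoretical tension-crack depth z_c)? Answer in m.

K_a = tan²(45° − 19.7°/2) = 0.4958; √K_a = 0.7041.
The active pressure is zero where K_a γ z = 2c√K_a, so z_c = 2c/(γ√K_a) = 2×8.9/(19.5×0.7041) = 1.296 m.

1.30 m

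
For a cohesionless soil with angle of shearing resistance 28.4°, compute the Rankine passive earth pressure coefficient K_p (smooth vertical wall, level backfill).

2.81

K_p = (1 + sin φ)/(1 − sin φ) = tan²(45° + 28.4°/2) = 2.814.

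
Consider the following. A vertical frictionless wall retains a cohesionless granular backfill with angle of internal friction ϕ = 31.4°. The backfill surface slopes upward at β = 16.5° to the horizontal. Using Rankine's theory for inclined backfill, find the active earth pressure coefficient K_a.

K_a = cos β · (cos β − √(cos²β − cos²φ)) / (cos β + √(cos²β − cos²φ)).
cos β = 0.9588, cos φ = 0.8536, √(cos²β − cos²φ) = 0.4368.
K_a = 0.9588 × (0.9588 − 0.4368)/(0.9588 + 0.4368) = 0.3586.

0.359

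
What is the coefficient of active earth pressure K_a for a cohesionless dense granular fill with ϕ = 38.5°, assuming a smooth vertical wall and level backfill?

K_a = tan²(45° − φ/2) = tan²(25.75°) = 0.2327.

0.233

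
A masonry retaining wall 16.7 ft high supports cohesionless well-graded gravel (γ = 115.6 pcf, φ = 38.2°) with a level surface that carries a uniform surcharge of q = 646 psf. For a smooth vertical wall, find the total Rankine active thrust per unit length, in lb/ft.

6340 lb/ft

K_a = tan²(45° − φ/2) = 0.2358.
Soil triangle: ½ K_a γ H² = 0.5×0.2358×115.6×16.7² = 3801 lb/ft.
Surcharge rectangle: K_a q H = 0.2358×646×16.7 = 2544 lb/ft.
Total = 3801 + 2544 = 6344 lb/ft.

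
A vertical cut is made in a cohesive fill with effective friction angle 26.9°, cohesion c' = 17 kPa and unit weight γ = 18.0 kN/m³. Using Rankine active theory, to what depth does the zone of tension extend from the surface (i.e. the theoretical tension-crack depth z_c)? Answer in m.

3.08 m

K_a = tan²(45° − 26.9°/2) = 0.3770; √K_a = 0.6140.
The active pressure is zero where K_a γ z = 2c√K_a, so z_c = 2c/(γ√K_a) = 2×17/(18.0×0.6140) = 3.076 m.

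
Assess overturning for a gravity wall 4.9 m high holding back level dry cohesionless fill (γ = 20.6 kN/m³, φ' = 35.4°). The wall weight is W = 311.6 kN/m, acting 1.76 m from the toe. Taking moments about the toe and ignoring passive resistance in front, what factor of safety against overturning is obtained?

5.10

K_a = tan²(45° − 35.4°/2) = 0.2664.
P_a = ½K_aγH² = 0.5×0.2664×20.6×4.9² = 65.88 kN/m, acting at H/3 = 1.633 m above the base.
Overturning moment M_o = P_a × H/3 = 65.88 × 1.633 = 107.6.
Resisting moment M_r = W × 1.76 = 311.6 × 1.76 = 548.4.
FS_overturning = M_r/M_o = 548.4/107.6 = 5.097.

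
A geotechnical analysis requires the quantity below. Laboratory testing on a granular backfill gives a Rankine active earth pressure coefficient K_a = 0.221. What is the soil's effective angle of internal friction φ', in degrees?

K_a = tan²(45° − φ/2) ⇒ 45° − φ/2 = arctan(√0.221) = 25.18°.
φ = 2(45° − 25.18°) = 39.64°.

39.6°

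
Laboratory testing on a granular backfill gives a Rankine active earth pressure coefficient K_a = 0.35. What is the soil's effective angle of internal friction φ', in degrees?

K_a = tan²(45° − φ/2) ⇒ 45° − φ/2 = arctan(√0.35) = 30.61°.
φ = 2(45° − 30.61°) = 28.78°.

28.8°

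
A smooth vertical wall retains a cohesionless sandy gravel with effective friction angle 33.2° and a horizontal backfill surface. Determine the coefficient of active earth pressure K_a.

K_a = tan²(45° − φ/2) = tan²(28.40°) = 0.2924.

0.292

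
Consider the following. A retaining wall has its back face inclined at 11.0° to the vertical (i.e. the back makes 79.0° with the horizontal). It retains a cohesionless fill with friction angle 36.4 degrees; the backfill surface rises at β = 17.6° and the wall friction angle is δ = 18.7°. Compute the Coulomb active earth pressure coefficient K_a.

0.404

K_a = sin²(α+φ) / [sin²α · sin(α−δ) · (1 + √{sin(φ+δ)sin(φ−β) / (sin(α−δ)sin(α+β))})²].
With α = 79.0°, φ = 36.4°, δ = 18.7°, β = 17.6°: K_a = 0.4040.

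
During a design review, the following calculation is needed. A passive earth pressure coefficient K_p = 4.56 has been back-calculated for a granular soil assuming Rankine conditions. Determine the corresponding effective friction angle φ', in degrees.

39.8°

K_p = (1+sin φ)/(1−sin φ) ⇒ sin φ = (K_p − 1)/(K_p + 1) = 0.6403.
φ = arcsin(0.6403) = 39.81°.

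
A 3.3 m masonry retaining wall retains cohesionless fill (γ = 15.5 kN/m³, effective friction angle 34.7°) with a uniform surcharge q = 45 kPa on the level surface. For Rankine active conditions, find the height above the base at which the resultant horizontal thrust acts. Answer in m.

K_a = 0.2745.
Triangular part P₁ = ½K_aγH² = 23.16 at H/3 = 1.100 m; rectangular part P₂ = K_a q H = 40.76 at H/2 = 1.650 m.
ȳ = (P₁·1.100 + P₂·1.650)/(P₁+P₂) = 1.451 m.

1.45 m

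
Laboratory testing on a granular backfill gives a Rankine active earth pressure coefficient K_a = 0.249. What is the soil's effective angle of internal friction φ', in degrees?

K_a = tan²(45° − φ/2) ⇒ 45° − φ/2 = arctan(√0.249) = 26.52°.
φ = 2(45° − 26.52°) = 36.96°.

37.0°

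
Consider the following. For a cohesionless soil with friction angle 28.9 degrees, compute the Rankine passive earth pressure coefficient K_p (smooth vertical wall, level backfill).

K_p = (1 + sin φ)/(1 − sin φ) = tan²(45° + 28.9°/2) = 2.871.

2.87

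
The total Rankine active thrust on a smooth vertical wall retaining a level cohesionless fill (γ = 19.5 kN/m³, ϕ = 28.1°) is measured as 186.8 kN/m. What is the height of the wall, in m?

7.30 m

K_a = 0.3596. P_a = ½ K_a γ H² ⇒ H = √(2P_a/(K_a γ)).
H = √(2×186.8/(0.3596×19.5)) = 7.299 m.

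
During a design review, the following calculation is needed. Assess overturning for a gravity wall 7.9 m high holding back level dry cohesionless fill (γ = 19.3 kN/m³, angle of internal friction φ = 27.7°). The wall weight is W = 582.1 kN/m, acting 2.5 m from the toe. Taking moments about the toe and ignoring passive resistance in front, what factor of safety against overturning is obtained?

K_a = tan²(45° − 27.7°/2) = 0.3653.
P_a = ½K_aγH² = 0.5×0.3653×19.3×7.9² = 220.0 kN/m, acting at H/3 = 2.633 m above the base.
Overturning moment M_o = P_a × H/3 = 220.0 × 2.633 = 579.4.
Resisting moment M_r = W × 2.5 = 582.1 × 2.5 = 1455.
FS_overturning = M_r/M_o = 1455/579.4 = 2.512.

2.51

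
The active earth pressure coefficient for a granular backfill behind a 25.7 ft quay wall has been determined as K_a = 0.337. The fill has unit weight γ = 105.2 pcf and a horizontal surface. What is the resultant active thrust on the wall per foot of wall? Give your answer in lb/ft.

11700 lb/ft

P = ½ K_a γ H² = 0.5 × 0.337 × 105.2 × 25.7² = 11710 lb/ft.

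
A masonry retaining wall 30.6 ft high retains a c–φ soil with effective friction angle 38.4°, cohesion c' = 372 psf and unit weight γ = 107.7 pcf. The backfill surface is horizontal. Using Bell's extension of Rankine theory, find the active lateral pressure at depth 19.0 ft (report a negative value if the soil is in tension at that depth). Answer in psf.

119 psf

K_a = (1 − sin φ)/(1 + sin φ) = 0.2337.
σ_a = K_a γ z − 2c√K_a = 0.2337×107.7×19.0 − 2×372×0.4834 = 118.5 psf.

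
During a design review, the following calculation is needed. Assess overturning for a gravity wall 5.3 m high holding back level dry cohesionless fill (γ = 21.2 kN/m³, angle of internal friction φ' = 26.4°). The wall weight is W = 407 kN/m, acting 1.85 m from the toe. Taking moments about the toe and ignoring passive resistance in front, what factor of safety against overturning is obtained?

K_a = tan²(45° − 26.4°/2) = 0.3844.
P_a = ½K_aγH² = 0.5×0.3844×21.2×5.3² = 114.5 kN/m, acting at H/3 = 1.767 m above the base.
Overturning moment M_o = P_a × H/3 = 114.5 × 1.767 = 202.2.
Resisting moment M_r = W × 1.85 = 407 × 1.85 = 753.0.
FS_overturning = M_r/M_o = 753.0/202.2 = 3.723.

3.72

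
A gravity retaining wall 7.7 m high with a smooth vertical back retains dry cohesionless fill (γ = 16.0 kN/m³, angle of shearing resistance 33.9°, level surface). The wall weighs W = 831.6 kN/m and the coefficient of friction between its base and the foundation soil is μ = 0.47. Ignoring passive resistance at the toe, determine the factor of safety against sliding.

2.90

K_a = tan²(45° − 33.9°/2) = 0.2839.
P_a = ½K_aγH² = 0.5×0.2839×16.0×7.7² = 134.7 kN/m, acting at H/3 = 2.567 m above the base.
FS_sliding = μW / P_a = 0.47×831.6 / 134.7 = 2.902.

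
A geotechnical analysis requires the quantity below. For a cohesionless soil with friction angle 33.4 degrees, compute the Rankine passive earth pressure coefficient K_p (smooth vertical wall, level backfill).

3.45

K_p = (1 + sin φ)/(1 − sin φ) = tan²(45° + 33.4°/2) = 3.449.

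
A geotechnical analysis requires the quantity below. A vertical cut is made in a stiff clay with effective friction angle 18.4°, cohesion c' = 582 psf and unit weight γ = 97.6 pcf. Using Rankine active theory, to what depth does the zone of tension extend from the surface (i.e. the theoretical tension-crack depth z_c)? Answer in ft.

K_a = tan²(45° − 18.4°/2) = 0.5202; √K_a = 0.7212.
The active pressure is zero where K_a γ z = 2c√K_a, so z_c = 2c/(γ√K_a) = 2×582/(97.6×0.7212) = 16.54 ft.

16.5 ft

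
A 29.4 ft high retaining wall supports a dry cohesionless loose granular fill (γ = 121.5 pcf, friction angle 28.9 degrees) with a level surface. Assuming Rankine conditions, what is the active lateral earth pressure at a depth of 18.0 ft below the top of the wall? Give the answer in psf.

762 psf

K_a = (1 − sin φ)/(1 + sin φ) = 0.3484.
σ_h = K_a γ z = 0.3484 × 121.5 × 18.0 = 761.9 psf.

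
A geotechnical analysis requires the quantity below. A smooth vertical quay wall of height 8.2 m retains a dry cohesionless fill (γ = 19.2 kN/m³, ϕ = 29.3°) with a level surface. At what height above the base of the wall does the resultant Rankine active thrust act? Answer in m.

K_a = 0.3428.
The pressure distribution is triangular, so the resultant acts at H/3 above the base = 8.2/3 = 2.733 m.

2.73 m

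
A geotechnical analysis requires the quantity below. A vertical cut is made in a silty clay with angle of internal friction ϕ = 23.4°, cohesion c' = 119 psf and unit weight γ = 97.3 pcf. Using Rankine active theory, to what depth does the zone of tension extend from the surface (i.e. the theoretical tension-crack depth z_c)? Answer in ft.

K_a = tan²(45° − 23.4°/2) = 0.4315; √K_a = 0.6569.
The active pressure is zero where K_a γ z = 2c√K_a, so z_c = 2c/(γ√K_a) = 2×119/(97.3×0.6569) = 3.724 ft.

3.72 ft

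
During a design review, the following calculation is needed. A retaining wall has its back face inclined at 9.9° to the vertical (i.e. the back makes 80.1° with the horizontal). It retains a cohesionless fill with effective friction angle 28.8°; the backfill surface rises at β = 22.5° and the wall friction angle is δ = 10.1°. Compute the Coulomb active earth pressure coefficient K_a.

K_a = sin²(α+φ) / [sin²α · sin(α−δ) · (1 + √{sin(φ+δ)sin(φ−β) / (sin(α−δ)sin(α+β))})²].
With α = 80.1°, φ = 28.8°, δ = 10.1°, β = 22.5°: K_a = 0.6046.

0.605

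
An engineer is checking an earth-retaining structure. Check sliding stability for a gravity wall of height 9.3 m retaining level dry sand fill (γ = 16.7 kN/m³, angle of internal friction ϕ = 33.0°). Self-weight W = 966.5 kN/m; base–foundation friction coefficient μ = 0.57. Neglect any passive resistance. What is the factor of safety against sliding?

K_a = tan²(45° − 33.0°/2) = 0.2948.
P_a = ½K_aγH² = 0.5×0.2948×16.7×9.3² = 212.9 kN/m, acting at H/3 = 3.100 m above the base.
FS_sliding = μW / P_a = 0.57×966.5 / 212.9 = 2.588.

2.59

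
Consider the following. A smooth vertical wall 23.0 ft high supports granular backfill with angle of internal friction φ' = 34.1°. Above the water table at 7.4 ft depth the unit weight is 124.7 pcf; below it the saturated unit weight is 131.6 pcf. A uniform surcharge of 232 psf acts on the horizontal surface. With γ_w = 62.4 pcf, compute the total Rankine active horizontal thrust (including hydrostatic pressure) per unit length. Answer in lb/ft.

K_a = tan²(45° − φ/2) = 0.2815.
γ' = 131.6 − 62.4 = 69.20 pcf. h₂ = H − d_w = 15.6 ft.
σ'_h: at surface K_a·q = 65.31; at WT K_a(q+γd_w) = 325.1; at base K_a(q+γd_w+γ'h₂) = 629.0 psf.
P₁ = ½(65.31+325.1)×7.4 = 1445; P₂ = ½(325.1+629.0)×15.6 = 7442; P_w = ½γ_w h₂² = 7593.
Total = 1445+7442+7593 = 16480 lb/ft.

16500 lb/ft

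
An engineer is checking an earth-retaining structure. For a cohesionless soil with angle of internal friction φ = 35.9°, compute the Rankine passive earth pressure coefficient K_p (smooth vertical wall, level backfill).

K_p = (1 + sin φ)/(1 − sin φ) = tan²(45° + 35.9°/2) = 3.835.

3.84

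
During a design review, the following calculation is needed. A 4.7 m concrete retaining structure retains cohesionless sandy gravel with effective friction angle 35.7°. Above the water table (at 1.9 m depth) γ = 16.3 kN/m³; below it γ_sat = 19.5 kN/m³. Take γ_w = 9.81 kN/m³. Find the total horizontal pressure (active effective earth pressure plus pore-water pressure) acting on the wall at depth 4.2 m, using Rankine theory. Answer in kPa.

36.6 kPa

K_a = (1 − sin φ)/(1 + sin φ) = 0.2630.
γ' = 19.5 − 9.81 = 9.690 kN/m³.
Effective vertical stress at 4.2 m: σ'_v = 16.3×1.9 + 9.690×2.30 = 53.26 kPa.
σ'_h = K_a σ'_v = 0.2630 × 53.26 = 14.01 kPa; u = γ_w × 2.30 = 22.56 kPa.
Total σ_h = 14.01 + 22.56 = 36.57 kPa.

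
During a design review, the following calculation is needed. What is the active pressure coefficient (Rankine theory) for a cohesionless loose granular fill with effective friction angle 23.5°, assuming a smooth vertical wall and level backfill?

K_a = tan²(45° − φ/2) = tan²(33.25°) = 0.4298.

0.430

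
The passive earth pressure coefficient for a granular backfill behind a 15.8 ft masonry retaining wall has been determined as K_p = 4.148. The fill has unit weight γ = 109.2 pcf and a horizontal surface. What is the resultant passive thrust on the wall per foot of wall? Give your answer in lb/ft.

P = ½ K_p γ H² = 0.5 × 4.148 × 109.2 × 15.8² = 56540 lb/ft.

56500 lb/ft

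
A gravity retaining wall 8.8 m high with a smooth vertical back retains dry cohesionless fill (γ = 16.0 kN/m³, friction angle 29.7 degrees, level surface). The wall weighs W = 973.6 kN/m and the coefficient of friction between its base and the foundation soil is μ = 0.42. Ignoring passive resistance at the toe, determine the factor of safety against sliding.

1.96

K_a = tan²(45° − 29.7°/2) = 0.3374.
P_a = ½K_aγH² = 0.5×0.3374×16.0×8.8² = 209.0 kN/m, acting at H/3 = 2.933 m above the base.
FS_sliding = μW / P_a = 0.42×973.6 / 209.0 = 1.956.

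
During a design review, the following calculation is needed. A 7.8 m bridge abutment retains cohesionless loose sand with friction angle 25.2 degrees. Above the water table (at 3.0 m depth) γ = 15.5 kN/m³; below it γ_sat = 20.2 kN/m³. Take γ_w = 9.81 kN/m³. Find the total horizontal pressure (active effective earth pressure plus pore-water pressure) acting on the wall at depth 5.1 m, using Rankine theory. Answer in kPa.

K_a = (1 − sin φ)/(1 + sin φ) = 0.4027.
γ' = 20.2 − 9.81 = 10.39 kN/m³.
Effective vertical stress at 5.1 m: σ'_v = 15.5×3.0 + 10.39×2.10 = 68.32 kPa.
σ'_h = K_a σ'_v = 0.4027 × 68.32 = 27.51 kPa; u = γ_w × 2.10 = 20.60 kPa.
Total σ_h = 27.51 + 20.60 = 48.12 kPa.

48.1 kPa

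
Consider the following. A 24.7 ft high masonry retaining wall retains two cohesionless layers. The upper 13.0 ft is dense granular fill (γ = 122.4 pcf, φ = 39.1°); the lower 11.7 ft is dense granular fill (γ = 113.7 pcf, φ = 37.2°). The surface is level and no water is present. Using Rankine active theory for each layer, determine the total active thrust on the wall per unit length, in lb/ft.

8850 lb/ft

K_a1 = tan²(45°−39.1°/2) = 0.2265; K_a2 = tan²(45°−37.2°/2) = 0.2464.
Layer 1: σ at base = K_a1 γ₁ h₁ = 360.4 psf; P₁ = ½×360.4×13.0 = 2342.
Layer 2: σ_v at top = γ₁h₁ = 1591; σ_h top = K_a2×1591 = 392.1; σ_h base = K_a2×(1591+113.7×11.7) = 719.9.
P₂ = ½(392.1+719.9)×11.7 = 6505. Total P_a = 2342+6505 = 8848 lb/ft.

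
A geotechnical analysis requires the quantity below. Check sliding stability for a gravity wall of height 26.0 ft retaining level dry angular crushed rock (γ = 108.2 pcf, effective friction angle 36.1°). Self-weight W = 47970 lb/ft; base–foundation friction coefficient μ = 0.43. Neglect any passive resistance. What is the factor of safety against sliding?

K_a = tan²(45° − 36.1°/2) = 0.2585.
P_a = ½K_aγH² = 0.5×0.2585×108.2×26.0² = 9454 lb/ft, acting at H/3 = 8.667 ft above the base.
FS_sliding = μW / P_a = 0.43×47970 / 9454 = 2.182.

2.18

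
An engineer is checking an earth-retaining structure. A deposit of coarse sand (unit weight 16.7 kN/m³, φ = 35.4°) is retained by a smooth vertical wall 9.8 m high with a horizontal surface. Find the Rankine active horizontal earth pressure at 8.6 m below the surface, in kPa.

38.3 kPa

K_a = (1 − sin φ)/(1 + sin φ) = 0.2664.
σ_h = K_a γ z = 0.2664 × 16.7 × 8.6 = 38.26 kPa.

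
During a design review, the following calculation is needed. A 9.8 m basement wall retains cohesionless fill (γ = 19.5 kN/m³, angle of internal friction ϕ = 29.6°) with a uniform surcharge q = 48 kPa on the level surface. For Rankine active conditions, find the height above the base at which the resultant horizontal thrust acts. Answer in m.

3.81 m

K_a = 0.3387.
Triangular part P₁ = ½K_aγH² = 317.2 at H/3 = 3.267 m; rectangular part P₂ = K_a q H = 159.3 at H/2 = 4.900 m.
ȳ = (P₁·3.267 + P₂·4.900)/(P₁+P₂) = 3.813 m.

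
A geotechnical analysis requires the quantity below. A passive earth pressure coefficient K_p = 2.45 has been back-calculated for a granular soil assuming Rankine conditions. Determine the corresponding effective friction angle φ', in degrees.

24.9°

K_p = (1+sin φ)/(1−sin φ) ⇒ sin φ = (K_p − 1)/(K_p + 1) = 0.4203.
φ = arcsin(0.4203) = 24.85°.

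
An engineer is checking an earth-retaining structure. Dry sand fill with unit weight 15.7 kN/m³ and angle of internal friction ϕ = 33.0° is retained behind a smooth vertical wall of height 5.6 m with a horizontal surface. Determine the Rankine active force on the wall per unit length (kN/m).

K_a = tan²(45° − φ/2) = 0.2948.
P_a = ½ K_a γ H² = 0.5 × 0.2948 × 15.7 × 5.6² = 72.57 kN/m.

72.6 kN/m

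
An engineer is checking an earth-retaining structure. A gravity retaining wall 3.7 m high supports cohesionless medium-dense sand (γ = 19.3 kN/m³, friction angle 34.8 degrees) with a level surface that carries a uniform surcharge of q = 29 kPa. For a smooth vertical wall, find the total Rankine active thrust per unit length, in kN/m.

K_a = tan²(45° − φ/2) = 0.2733.
Soil triangle: ½ K_a γ H² = 0.5×0.2733×19.3×3.7² = 36.11 kN/m.
Surcharge rectangle: K_a q H = 0.2733×29×3.7 = 29.33 kN/m.
Total = 36.11 + 29.33 = 65.43 kN/m.

65.4 kN/m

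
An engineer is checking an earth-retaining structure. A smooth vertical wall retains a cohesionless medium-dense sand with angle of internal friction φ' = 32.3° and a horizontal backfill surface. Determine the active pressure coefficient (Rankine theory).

0.303

K_a = tan²(45° − φ/2) = tan²(28.85°) = 0.3035.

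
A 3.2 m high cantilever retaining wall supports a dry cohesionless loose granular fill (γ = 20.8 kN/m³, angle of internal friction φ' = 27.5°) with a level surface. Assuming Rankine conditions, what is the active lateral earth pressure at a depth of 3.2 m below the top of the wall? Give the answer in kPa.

K_a = (1 − sin φ)/(1 + sin φ) = 0.3682.
σ_h = K_a γ z = 0.3682 × 20.8 × 3.2 = 24.51 kPa.

24.5 kPa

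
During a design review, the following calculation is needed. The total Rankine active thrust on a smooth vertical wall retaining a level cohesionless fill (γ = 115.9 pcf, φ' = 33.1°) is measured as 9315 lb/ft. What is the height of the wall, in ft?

23.4 ft

K_a = 0.2936. P_a = ½ K_a γ H² ⇒ H = √(2P_a/(K_a γ)).
H = √(2×9315/(0.2936×115.9)) = 23.40 ft.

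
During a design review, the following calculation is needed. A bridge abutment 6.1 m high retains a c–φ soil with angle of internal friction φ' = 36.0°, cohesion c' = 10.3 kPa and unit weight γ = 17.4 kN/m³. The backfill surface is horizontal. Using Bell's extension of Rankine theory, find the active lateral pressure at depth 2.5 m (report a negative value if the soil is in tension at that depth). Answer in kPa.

0.797 kPa

K_a = (1 − sin φ)/(1 + sin φ) = 0.2596.
σ_a = K_a γ z − 2c√K_a = 0.2596×17.4×2.5 − 2×10.3×0.5095 = 0.7971 kPa.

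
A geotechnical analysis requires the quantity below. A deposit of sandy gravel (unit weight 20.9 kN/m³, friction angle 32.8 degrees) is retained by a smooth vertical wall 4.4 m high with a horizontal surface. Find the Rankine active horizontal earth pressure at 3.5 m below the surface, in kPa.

21.7 kPa

K_a = (1 − sin φ)/(1 + sin φ) = 0.2973.
σ_h = K_a γ z = 0.2973 × 20.9 × 3.5 = 21.74 kPa.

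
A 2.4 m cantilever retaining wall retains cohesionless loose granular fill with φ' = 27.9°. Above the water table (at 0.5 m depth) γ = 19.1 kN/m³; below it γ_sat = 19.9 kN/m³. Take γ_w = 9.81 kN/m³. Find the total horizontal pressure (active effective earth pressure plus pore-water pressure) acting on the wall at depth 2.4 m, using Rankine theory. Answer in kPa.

K_a = (1 − sin φ)/(1 + sin φ) = 0.3625.
γ' = 19.9 − 9.81 = 10.09 kN/m³.
Effective vertical stress at 2.4 m: σ'_v = 19.1×0.5 + 10.09×1.90 = 28.72 kPa.
σ'_h = K_a σ'_v = 0.3625 × 28.72 = 10.41 kPa; u = γ_w × 1.90 = 18.64 kPa.
Total σ_h = 10.41 + 18.64 = 29.05 kPa.

29.0 kPa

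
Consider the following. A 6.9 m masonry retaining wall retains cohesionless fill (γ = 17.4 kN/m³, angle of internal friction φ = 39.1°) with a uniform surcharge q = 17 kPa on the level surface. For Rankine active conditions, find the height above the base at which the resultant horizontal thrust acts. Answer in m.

2.55 m

K_a = 0.2265.
Triangular part P₁ = ½K_aγH² = 93.81 at H/3 = 2.300 m; rectangular part P₂ = K_a q H = 26.57 at H/2 = 3.450 m.
ȳ = (P₁·2.300 + P₂·3.450)/(P₁+P₂) = 2.554 m.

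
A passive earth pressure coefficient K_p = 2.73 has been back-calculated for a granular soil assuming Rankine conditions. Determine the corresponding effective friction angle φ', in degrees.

K_p = (1+sin φ)/(1−sin φ) ⇒ sin φ = (K_p − 1)/(K_p + 1) = 0.4638.
φ = arcsin(0.4638) = 27.63°.

27.6°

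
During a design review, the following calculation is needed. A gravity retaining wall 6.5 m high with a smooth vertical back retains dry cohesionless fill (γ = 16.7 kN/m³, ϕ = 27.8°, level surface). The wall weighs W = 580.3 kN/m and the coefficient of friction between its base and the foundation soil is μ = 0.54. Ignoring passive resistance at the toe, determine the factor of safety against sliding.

K_a = tan²(45° − 27.8°/2) = 0.3639.
P_a = ½K_aγH² = 0.5×0.3639×16.7×6.5² = 128.4 kN/m, acting at H/3 = 2.167 m above the base.
FS_sliding = μW / P_a = 0.54×580.3 / 128.4 = 2.441.

2.44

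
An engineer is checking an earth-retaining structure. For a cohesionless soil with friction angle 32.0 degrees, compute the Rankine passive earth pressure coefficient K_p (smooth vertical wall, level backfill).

3.25

K_p = (1 + sin φ)/(1 − sin φ) = tan²(45° + 32.0°/2) = 3.255.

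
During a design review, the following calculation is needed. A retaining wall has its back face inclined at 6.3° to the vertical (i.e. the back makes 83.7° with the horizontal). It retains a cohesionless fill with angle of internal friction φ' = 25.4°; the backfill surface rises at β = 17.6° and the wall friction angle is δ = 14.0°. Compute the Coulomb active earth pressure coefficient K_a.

0.565

K_a = sin²(α+φ) / [sin²α · sin(α−δ) · (1 + √{sin(φ+δ)sin(φ−β) / (sin(α−δ)sin(α+β))})²].
With α = 83.7°, φ = 25.4°, δ = 14.0°, β = 17.6°: K_a = 0.5650.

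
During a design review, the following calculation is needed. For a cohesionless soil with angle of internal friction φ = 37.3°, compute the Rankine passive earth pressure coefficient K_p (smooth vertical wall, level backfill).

4.08

K_p = (1 + sin φ)/(1 − sin φ) = tan²(45° + 37.3°/2) = 4.076.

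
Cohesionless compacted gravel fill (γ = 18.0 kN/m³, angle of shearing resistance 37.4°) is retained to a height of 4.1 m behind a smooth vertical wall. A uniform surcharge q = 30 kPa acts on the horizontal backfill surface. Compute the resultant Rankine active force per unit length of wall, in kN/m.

K_a = tan²(45° − φ/2) = 0.2443.
Soil triangle: ½ K_a γ H² = 0.5×0.2443×18.0×4.1² = 36.95 kN/m.
Surcharge rectangle: K_a q H = 0.2443×30×4.1 = 30.04 kN/m.
Total = 36.95 + 30.04 = 67.00 kN/m.

67.0 kN/m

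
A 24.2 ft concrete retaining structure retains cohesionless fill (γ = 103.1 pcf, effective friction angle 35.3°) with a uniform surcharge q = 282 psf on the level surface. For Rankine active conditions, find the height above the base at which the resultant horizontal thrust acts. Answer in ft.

K_a = 0.2675.
Triangular part P₁ = ½K_aγH² = 8077 at H/3 = 8.067 ft; rectangular part P₂ = K_a q H = 1826 at H/2 = 12.10 ft.
ȳ = (P₁·8.067 + P₂·12.10)/(P₁+P₂) = 8.810 ft.

8.81 ft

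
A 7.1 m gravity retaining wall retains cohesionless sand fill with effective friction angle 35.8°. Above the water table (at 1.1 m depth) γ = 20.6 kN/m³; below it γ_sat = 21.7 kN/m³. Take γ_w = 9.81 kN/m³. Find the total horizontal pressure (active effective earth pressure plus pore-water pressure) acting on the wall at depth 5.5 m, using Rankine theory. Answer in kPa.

62.8 kPa

K_a = (1 − sin φ)/(1 + sin φ) = 0.2619.
γ' = 21.7 − 9.81 = 11.89 kN/m³.
Effective vertical stress at 5.5 m: σ'_v = 20.6×1.1 + 11.89×4.40 = 74.98 kPa.
σ'_h = K_a σ'_v = 0.2619 × 74.98 = 19.63 kPa; u = γ_w × 4.40 = 43.16 kPa.
Total σ_h = 19.63 + 43.16 = 62.80 kPa.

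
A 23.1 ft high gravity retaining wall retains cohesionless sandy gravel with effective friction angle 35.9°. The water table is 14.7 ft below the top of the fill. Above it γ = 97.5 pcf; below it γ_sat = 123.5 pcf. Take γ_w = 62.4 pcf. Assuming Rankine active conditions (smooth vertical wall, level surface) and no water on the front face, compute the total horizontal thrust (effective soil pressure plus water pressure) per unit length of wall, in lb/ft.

K_a = tan²(45° − φ/2) = 0.2607.
γ' = 123.5 − 62.4 = 61.10 pcf. Depth below WT = 8.4 ft.
σ'_h at WT = K_a γ d_w = 373.7 psf; at base = 373.7 + K_a γ' × 8.4 = 507.5 psf.
P₁ (0–14.7 ft) = ½×373.7×14.7 = 2747. P₂ (14.7–23.1 ft) = ½(373.7+507.5)×8.4 = 3701.
P_w = ½ γ_w h₂² = 0.5×62.4×8.4² = 2201. Total = 2747+3701+2201 = 8649 lb/ft.

8650 lb/ft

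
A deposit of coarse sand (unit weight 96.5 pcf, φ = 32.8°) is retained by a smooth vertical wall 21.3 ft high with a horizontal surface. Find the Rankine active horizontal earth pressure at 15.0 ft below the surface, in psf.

K_a = (1 − sin φ)/(1 + sin φ) = 0.2973.
σ_h = K_a γ z = 0.2973 × 96.5 × 15.0 = 430.3 psf.

430 psf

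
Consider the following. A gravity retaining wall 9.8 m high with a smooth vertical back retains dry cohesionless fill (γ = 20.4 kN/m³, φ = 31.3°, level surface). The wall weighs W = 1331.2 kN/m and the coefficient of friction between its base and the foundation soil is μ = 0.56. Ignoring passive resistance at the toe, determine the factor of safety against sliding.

K_a = tan²(45° − 31.3°/2) = 0.3162.
P_a = ½K_aγH² = 0.5×0.3162×20.4×9.8² = 309.8 kN/m, acting at H/3 = 3.267 m above the base.
FS_sliding = μW / P_a = 0.56×1331.2 / 309.8 = 2.407.

2.41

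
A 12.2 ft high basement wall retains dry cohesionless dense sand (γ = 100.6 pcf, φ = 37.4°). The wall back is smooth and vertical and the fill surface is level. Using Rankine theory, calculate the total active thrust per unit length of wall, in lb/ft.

1830 lb/ft

K_a = tan²(45° − φ/2) = 0.2443.
P_a = ½ K_a γ H² = 0.5 × 0.2443 × 100.6 × 12.2² = 1829 lb/ft.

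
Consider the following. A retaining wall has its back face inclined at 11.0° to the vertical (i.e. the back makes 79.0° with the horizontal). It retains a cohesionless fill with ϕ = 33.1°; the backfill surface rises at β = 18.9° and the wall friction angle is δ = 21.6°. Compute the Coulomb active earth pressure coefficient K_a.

0.476

K_a = sin²(α+φ) / [sin²α · sin(α−δ) · (1 + √{sin(φ+δ)sin(φ−β) / (sin(α−δ)sin(α+β))})²].
With α = 79.0°, φ = 33.1°, δ = 21.6°, β = 18.9°: K_a = 0.4764.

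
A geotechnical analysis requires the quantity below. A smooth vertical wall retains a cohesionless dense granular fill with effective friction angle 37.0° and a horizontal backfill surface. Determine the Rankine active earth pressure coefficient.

K_a = tan²(45° − φ/2) = tan²(26.50°) = 0.2486.

0.249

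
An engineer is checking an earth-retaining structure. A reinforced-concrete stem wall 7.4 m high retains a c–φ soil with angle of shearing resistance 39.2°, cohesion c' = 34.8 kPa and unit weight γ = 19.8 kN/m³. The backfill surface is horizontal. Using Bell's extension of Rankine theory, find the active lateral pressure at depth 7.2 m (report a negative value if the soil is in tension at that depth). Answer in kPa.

-0.906 kPa

K_a = (1 − sin φ)/(1 + sin φ) = 0.2255.
σ_a = K_a γ z − 2c√K_a = 0.2255×19.8×7.2 − 2×34.8×0.4748 = -0.9058 kPa.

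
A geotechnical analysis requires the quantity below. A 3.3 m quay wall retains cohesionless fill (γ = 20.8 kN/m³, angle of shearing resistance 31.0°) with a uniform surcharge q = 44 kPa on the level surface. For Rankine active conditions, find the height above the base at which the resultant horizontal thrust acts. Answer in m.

1.41 m

K_a = 0.3201.
Triangular part P₁ = ½K_aγH² = 36.25 at H/3 = 1.100 m; rectangular part P₂ = K_a q H = 46.48 at H/2 = 1.650 m.
ȳ = (P₁·1.100 + P₂·1.650)/(P₁+P₂) = 1.409 m.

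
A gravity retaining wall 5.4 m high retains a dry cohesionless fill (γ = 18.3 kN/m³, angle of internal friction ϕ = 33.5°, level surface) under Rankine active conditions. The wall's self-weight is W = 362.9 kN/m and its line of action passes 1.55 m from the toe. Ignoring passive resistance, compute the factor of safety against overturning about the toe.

4.06

K_a = tan²(45° − 33.5°/2) = 0.2887.
P_a = ½K_aγH² = 0.5×0.2887×18.3×5.4² = 77.03 kN/m, acting at H/3 = 1.800 m above the base.
Overturning moment M_o = P_a × H/3 = 77.03 × 1.800 = 138.7.
Resisting moment M_r = W × 1.55 = 362.9 × 1.55 = 562.5.
FS_overturning = M_r/M_o = 562.5/138.7 = 4.057.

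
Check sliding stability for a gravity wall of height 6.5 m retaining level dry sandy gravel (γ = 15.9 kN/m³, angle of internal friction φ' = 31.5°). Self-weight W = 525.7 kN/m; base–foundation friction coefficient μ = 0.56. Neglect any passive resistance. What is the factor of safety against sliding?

K_a = tan²(45° − 31.5°/2) = 0.3136.
P_a = ½K_aγH² = 0.5×0.3136×15.9×6.5² = 105.3 kN/m, acting at H/3 = 2.167 m above the base.
FS_sliding = μW / P_a = 0.56×525.7 / 105.3 = 2.795.

2.79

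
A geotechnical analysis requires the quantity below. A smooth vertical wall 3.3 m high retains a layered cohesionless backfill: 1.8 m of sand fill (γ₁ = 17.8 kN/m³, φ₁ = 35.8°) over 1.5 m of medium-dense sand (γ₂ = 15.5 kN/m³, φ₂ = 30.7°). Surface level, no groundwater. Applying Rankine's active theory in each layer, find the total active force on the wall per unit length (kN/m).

K_a1 = tan²(45°−35.8°/2) = 0.2619; K_a2 = tan²(45°−30.7°/2) = 0.3240.
Layer 1: σ at base = K_a1 γ₁ h₁ = 8.390 kPa; P₁ = ½×8.390×1.8 = 7.551.
Layer 2: σ_v at top = γ₁h₁ = 32.04; σ_h top = K_a2×32.04 = 10.38; σ_h base = K_a2×(32.04+15.5×1.5) = 17.92.
P₂ = ½(10.38+17.92)×1.5 = 21.22. Total P_a = 7.551+21.22 = 28.77 kN/m.

28.8 kN/m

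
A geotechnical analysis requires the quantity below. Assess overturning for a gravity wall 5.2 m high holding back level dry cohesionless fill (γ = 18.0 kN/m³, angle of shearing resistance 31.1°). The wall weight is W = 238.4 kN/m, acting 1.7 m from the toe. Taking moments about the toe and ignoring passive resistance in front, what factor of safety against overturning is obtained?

K_a = tan²(45° − 31.1°/2) = 0.3188.
P_a = ½K_aγH² = 0.5×0.3188×18.0×5.2² = 77.58 kN/m, acting at H/3 = 1.733 m above the base.
Overturning moment M_o = P_a × H/3 = 77.58 × 1.733 = 134.5.
Resisting moment M_r = W × 1.7 = 238.4 × 1.7 = 405.3.
FS_overturning = M_r/M_o = 405.3/134.5 = 3.014.

3.01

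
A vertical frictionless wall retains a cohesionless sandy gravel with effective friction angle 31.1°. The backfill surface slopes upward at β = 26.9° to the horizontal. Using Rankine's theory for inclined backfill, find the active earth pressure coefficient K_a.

K_a = cos β · (cos β − √(cos²β − cos²φ)) / (cos β + √(cos²β − cos²φ)).
cos β = 0.8918, cos φ = 0.8563, √(cos²β − cos²φ) = 0.2492.
K_a = 0.8918 × (0.8918 − 0.2492)/(0.8918 + 0.2492) = 0.5022.

0.502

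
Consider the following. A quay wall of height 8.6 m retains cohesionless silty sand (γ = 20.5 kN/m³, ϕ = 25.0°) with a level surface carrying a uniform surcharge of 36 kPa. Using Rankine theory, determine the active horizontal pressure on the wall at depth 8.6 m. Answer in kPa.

86.2 kPa

K_a = (1 − sin φ)/(1 + sin φ) = 0.4059.
σ_v = γz + q = 20.5 × 8.6 + 36 = 212.3 kPa.
σ_h = K_a σ_v = 0.4059 × 212.3 = 86.16 kPa.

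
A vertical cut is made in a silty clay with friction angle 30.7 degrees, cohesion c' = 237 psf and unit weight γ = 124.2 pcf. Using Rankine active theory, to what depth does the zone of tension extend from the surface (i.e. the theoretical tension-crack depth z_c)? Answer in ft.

K_a = tan²(45° − 30.7°/2) = 0.3240; √K_a = 0.5692.
The active pressure is zero where K_a γ z = 2c√K_a, so z_c = 2c/(γ√K_a) = 2×237/(124.2×0.5692) = 6.704 ft.

6.70 ft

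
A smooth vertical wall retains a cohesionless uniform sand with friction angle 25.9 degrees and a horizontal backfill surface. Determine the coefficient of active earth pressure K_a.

0.392

K_a = (1 − sin φ)/(1 + sin φ) = (1 − sin 25.9°)/(1 + sin 25.9°) = 0.3920.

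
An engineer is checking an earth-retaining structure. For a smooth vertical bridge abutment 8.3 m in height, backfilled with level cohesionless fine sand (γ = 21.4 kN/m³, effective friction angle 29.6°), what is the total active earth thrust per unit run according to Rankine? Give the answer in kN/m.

K_a = tan²(45° − φ/2) = 0.3387.
P_a = ½ K_a γ H² = 0.5 × 0.3387 × 21.4 × 8.3² = 249.7 kN/m.

250 kN/m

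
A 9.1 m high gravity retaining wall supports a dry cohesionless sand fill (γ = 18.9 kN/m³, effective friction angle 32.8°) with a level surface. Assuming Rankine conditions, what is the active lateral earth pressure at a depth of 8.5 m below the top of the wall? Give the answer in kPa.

K_a = (1 − sin φ)/(1 + sin φ) = 0.2973.
σ_h = K_a γ z = 0.2973 × 18.9 × 8.5 = 47.76 kPa.

47.8 kPa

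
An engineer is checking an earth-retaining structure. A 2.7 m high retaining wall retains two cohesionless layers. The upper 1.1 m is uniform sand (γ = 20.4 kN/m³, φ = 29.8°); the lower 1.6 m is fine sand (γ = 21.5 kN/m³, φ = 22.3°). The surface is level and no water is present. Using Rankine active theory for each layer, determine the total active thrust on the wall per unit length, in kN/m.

K_a1 = tan²(45°−29.8°/2) = 0.3360; K_a2 = tan²(45°−22.3°/2) = 0.4498.
Layer 1: σ at base = K_a1 γ₁ h₁ = 7.540 kPa; P₁ = ½×7.540×1.1 = 4.147.
Layer 2: σ_v at top = γ₁h₁ = 22.44; σ_h top = K_a2×22.44 = 10.09; σ_h base = K_a2×(22.44+21.5×1.6) = 25.57.
P₂ = ½(10.09+25.57)×1.6 = 28.53. Total P_a = 4.147+28.53 = 32.68 kN/m.

32.7 kN/m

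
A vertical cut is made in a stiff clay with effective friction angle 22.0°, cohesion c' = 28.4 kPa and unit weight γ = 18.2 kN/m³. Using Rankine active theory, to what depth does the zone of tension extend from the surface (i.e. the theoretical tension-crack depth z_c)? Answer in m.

4.63 m

K_a = tan²(45° − 22.0°/2) = 0.4550; √K_a = 0.6745.
The active pressure is zero where K_a γ z = 2c√K_a, so z_c = 2c/(γ√K_a) = 2×28.4/(18.2×0.6745) = 4.627 m.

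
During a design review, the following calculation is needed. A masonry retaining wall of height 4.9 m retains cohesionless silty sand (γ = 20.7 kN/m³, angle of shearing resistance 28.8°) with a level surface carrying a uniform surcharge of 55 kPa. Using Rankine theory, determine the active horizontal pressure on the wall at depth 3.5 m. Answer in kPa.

K_a = (1 − sin φ)/(1 + sin φ) = 0.3498.
σ_v = γz + q = 20.7 × 3.5 + 55 = 127.5 kPa.
σ_h = K_a σ_v = 0.3498 × 127.5 = 44.58 kPa.

44.6 kPa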